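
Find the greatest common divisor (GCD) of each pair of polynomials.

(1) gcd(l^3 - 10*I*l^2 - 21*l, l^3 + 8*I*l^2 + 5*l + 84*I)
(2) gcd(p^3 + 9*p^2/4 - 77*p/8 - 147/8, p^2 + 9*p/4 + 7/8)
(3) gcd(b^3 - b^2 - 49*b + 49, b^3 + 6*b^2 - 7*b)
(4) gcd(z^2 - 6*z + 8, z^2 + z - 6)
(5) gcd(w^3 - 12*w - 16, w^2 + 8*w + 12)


(1) = gcd(l*(l - 7*I)*(l - 3*I), (l - 3*I)*(l + 4*I)*(l + 7*I)) = l - 3*I
(2) = p + 7/4
(3) = b^2 + 6*b - 7
(4) = gcd((z - 4)*(z - 2), (z - 2)*(z + 3)) = z - 2
(5) = gcd((w - 4)*(w + 2)^2, (w + 2)*(w + 6)) = w + 2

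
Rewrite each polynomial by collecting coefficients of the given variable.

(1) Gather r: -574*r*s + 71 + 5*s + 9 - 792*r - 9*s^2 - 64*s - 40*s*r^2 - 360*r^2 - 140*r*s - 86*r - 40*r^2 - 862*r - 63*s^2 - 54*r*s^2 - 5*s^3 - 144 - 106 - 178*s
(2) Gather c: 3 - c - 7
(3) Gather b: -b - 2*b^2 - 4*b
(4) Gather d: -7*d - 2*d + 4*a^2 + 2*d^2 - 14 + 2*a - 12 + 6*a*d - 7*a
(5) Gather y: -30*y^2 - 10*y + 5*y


(1) = r^2*(-40*s - 400) + r*(-54*s^2 - 714*s - 1740) - 5*s^3 - 72*s^2 - 237*s - 170
(2) = -c - 4
(3) = -2*b^2 - 5*b
(4) = 4*a^2 - 5*a + 2*d^2 + d*(6*a - 9) - 26
(5) = -30*y^2 - 5*y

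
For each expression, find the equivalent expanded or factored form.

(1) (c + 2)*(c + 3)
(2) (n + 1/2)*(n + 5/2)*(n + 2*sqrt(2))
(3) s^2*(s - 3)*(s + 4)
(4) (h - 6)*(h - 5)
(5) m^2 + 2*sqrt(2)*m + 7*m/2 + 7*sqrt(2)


(1) = c^2 + 5*c + 6
(2) = n^3 + 2*sqrt(2)*n^2 + 3*n^2 + 5*n/4 + 6*sqrt(2)*n + 5*sqrt(2)/2
(3) = s^4 + s^3 - 12*s^2
(4) = h^2 - 11*h + 30
(5) = (m + 7/2)*(m + 2*sqrt(2))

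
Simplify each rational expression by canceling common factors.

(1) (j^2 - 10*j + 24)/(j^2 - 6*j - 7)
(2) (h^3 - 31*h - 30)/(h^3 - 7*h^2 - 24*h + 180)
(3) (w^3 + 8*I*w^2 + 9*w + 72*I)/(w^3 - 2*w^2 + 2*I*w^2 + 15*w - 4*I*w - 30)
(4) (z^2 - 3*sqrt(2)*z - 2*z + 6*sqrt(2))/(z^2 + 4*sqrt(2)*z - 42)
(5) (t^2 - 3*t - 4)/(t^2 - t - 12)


(1) = (j^2 - 10*j + 24)/(j^2 - 6*j - 7)
(2) = (h + 1)/(h - 6)
(3) = (w^2 + 11*I*w - 24)/(w^2 + w*(-2 + 5*I) - 10*I)
(4) = (z - 2)/(z + 7*sqrt(2))
(5) = (t + 1)/(t + 3)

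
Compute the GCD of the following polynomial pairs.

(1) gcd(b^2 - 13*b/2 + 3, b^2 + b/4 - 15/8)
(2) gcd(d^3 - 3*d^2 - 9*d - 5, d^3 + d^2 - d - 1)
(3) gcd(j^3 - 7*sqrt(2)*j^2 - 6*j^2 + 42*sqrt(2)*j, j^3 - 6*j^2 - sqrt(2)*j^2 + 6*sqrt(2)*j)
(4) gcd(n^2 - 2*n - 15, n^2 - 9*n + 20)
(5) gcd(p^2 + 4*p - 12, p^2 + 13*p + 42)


(1) = gcd((b - 6)*(b - 1/2), (b - 5/4)*(b + 3/2)) = 1
(2) = gcd((d - 5)*(d + 1)^2, (d - 1)*(d + 1)^2) = d^2 + 2*d + 1
(3) = gcd(j*(j - 6)*(j - 7*sqrt(2)), j*(j - 6)*(j - sqrt(2))) = j^2 - 6*j
(4) = gcd((n - 5)*(n + 3), (n - 5)*(n - 4)) = n - 5
(5) = gcd((p - 2)*(p + 6), (p + 6)*(p + 7)) = p + 6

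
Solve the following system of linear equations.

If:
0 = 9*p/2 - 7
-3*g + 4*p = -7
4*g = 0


Then:
No Solution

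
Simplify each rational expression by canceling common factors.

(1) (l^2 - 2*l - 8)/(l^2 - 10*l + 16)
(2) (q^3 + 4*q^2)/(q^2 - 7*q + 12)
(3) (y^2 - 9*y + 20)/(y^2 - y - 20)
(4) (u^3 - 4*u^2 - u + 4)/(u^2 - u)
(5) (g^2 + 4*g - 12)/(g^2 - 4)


(1) = (l^2 - 2*l - 8)/(l^2 - 10*l + 16)
(2) = (q^3 + 4*q^2)/(q^2 - 7*q + 12)
(3) = (y - 4)/(y + 4)
(4) = (u^2 - 3*u - 4)/u
(5) = (g + 6)/(g + 2)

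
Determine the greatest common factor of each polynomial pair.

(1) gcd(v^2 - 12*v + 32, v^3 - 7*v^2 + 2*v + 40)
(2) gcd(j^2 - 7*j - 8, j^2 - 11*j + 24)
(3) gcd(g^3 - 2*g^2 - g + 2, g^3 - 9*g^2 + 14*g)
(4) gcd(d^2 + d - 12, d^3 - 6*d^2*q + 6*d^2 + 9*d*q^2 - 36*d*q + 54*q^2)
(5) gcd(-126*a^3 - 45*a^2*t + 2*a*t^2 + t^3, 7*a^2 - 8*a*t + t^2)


(1) = v - 4
(2) = gcd((j - 8)*(j + 1), (j - 8)*(j - 3)) = j - 8
(3) = gcd((g - 2)*(g - 1)*(g + 1), g*(g - 7)*(g - 2)) = g - 2
(4) = 1
(5) = gcd((-7*a + t)*(3*a + t)*(6*a + t), (-7*a + t)*(-a + t)) = -7*a + t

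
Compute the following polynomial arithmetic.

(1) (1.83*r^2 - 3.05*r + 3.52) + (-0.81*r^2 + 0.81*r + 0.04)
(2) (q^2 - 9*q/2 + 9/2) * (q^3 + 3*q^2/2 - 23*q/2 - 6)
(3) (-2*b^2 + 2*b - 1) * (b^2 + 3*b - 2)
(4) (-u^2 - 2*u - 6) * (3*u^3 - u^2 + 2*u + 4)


(1) = 1.02*r^2 - 2.24*r + 3.56
(2) = q^5 - 3*q^4 - 55*q^3/4 + 105*q^2/2 - 99*q/4 - 27
(3) = -2*b^4 - 4*b^3 + 9*b^2 - 7*b + 2
(4) = -3*u^5 - 5*u^4 - 18*u^3 - 2*u^2 - 20*u - 24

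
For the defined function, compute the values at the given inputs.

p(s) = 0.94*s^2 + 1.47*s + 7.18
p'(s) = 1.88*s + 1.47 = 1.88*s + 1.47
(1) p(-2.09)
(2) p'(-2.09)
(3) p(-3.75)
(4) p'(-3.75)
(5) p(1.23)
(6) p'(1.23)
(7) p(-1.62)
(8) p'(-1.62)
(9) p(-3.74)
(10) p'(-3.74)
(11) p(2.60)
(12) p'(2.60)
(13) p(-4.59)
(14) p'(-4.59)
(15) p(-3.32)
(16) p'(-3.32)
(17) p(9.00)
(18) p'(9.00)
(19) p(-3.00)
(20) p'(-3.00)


(1) = 8.21
(2) = -2.46
(3) = 14.89
(4) = -5.58
(5) = 10.41
(6) = 3.78
(7) = 7.27
(8) = -1.58
(9) = 14.83
(10) = -5.56
(11) = 17.36
(12) = 6.36
(13) = 20.24
(14) = -7.16
(15) = 12.66
(16) = -4.77
(17) = 96.55
(18) = 18.39
(19) = 11.23
(20) = -4.17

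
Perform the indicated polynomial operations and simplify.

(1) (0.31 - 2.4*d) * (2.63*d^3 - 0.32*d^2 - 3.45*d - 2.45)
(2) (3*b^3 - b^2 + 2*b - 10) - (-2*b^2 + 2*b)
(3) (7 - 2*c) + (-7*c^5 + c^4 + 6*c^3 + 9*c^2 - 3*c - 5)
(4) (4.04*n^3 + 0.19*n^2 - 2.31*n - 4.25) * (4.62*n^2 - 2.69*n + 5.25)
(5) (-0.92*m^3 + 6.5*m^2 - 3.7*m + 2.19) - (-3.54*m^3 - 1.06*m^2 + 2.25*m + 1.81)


(1) = -6.312*d^4 + 1.5833*d^3 + 8.1808*d^2 + 4.8105*d - 0.7595
(2) = 3*b^3 + b^2 - 10
(3) = -7*c^5 + c^4 + 6*c^3 + 9*c^2 - 5*c + 2
(4) = 18.6648*n^5 - 9.9898*n^4 + 10.0267*n^3 - 12.4236*n^2 - 0.695*n - 22.3125
(5) = 2.62*m^3 + 7.56*m^2 - 5.95*m + 0.38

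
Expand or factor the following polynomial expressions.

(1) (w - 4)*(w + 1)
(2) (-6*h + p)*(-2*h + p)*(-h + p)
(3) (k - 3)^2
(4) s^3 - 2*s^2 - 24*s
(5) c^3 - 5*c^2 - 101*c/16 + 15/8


(1) = w^2 - 3*w - 4
(2) = -12*h^3 + 20*h^2*p - 9*h*p^2 + p^3
(3) = k^2 - 6*k + 9
(4) = s*(s - 6)*(s + 4)
(5) = (c - 6)*(c - 1/4)*(c + 5/4)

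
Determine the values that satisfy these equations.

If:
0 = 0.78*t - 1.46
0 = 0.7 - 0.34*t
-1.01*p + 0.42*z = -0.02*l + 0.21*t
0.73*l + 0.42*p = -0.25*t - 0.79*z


Then:
No Solution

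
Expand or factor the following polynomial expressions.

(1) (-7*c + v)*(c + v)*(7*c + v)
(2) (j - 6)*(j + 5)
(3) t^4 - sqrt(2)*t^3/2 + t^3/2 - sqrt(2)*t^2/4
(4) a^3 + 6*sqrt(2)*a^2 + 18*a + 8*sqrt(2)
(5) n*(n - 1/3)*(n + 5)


(1) = -49*c^3 - 49*c^2*v + c*v^2 + v^3
(2) = j^2 - j - 30
(3) = t^2*(t + 1/2)*(t - sqrt(2)/2)
(4) = (a + sqrt(2))^2*(a + 4*sqrt(2))
(5) = n^3 + 14*n^2/3 - 5*n/3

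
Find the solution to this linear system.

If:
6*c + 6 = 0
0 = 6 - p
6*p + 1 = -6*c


Then:
No Solution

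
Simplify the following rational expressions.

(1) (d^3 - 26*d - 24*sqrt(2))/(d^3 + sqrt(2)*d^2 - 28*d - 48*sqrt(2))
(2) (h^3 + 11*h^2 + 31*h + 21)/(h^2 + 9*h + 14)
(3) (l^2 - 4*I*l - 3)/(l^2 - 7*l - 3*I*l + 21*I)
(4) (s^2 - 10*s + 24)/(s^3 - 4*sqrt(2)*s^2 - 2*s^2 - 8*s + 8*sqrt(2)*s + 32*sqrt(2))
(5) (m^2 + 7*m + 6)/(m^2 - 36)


(1) = (d + sqrt(2))/(d + 2*sqrt(2))
(2) = (h^2 + 4*h + 3)/(h + 2)
(3) = (l - I)/(l - 7)
(4) = (s - 6)/(s^2 + s*(2 - 4*sqrt(2)) - 8*sqrt(2))
(5) = (m + 1)/(m - 6)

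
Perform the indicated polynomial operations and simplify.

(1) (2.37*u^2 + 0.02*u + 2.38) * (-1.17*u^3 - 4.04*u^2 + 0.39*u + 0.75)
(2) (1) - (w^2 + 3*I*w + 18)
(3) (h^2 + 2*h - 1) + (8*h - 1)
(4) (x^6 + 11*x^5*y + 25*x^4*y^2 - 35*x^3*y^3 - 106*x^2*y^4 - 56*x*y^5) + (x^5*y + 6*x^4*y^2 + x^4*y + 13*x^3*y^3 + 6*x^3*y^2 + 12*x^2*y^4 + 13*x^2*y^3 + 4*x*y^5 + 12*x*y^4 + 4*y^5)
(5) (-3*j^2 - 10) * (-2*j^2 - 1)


(1) = -2.7729*u^5 - 9.5982*u^4 - 1.9411*u^3 - 7.8299*u^2 + 0.9432*u + 1.785
(2) = -w^2 - 3*I*w - 17
(3) = h^2 + 10*h - 2
(4) = x^6 + 12*x^5*y + 31*x^4*y^2 + x^4*y - 22*x^3*y^3 + 6*x^3*y^2 - 94*x^2*y^4 + 13*x^2*y^3 - 52*x*y^5 + 12*x*y^4 + 4*y^5
(5) = 6*j^4 + 23*j^2 + 10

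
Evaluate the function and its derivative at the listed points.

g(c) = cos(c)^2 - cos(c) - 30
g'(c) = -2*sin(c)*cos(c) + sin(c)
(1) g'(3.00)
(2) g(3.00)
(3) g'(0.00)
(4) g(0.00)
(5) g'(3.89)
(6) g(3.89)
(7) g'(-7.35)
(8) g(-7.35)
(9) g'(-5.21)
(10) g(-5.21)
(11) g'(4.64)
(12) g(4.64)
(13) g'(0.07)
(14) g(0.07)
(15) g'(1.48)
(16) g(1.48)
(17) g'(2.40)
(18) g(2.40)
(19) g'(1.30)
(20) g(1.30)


(1) = 0.42
(2) = -28.03
(3) = 0.00
(4) = -30.00
(5) = -1.68
(6) = -28.73
(7) = -0.03
(8) = -30.25
(9) = 0.04
(10) = -30.25
(11) = -1.14
(12) = -29.92
(13) = -0.07
(14) = -30.00
(15) = 0.82
(16) = -30.08
(17) = 1.67
(18) = -28.72
(19) = 0.45
(20) = -30.20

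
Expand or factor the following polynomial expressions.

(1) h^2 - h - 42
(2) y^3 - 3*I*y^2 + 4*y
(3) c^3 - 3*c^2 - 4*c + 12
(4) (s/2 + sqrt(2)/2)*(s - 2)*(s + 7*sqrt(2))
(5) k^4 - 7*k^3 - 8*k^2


(1) = (h - 7)*(h + 6)
(2) = y*(y - 4*I)*(y + I)
(3) = (c - 3)*(c - 2)*(c + 2)
(4) = s^3/2 - s^2 + 4*sqrt(2)*s^2 - 8*sqrt(2)*s + 7*s - 14
(5) = k^2*(k - 8)*(k + 1)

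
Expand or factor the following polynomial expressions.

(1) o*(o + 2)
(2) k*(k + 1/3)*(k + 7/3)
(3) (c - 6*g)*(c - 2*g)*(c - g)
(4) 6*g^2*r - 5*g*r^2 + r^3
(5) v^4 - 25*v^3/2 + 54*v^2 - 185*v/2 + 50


(1) = o^2 + 2*o
(2) = k^3 + 8*k^2/3 + 7*k/9
(3) = c^3 - 9*c^2*g + 20*c*g^2 - 12*g^3
(4) = r*(-3*g + r)*(-2*g + r)
(5) = (v - 5)*(v - 4)*(v - 5/2)*(v - 1)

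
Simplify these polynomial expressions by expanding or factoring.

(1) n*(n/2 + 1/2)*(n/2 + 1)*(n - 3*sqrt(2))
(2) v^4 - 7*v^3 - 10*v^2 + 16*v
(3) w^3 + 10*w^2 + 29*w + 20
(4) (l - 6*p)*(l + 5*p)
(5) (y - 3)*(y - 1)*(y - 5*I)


(1) = n^4/4 - 3*sqrt(2)*n^3/4 + 3*n^3/4 - 9*sqrt(2)*n^2/4 + n^2/2 - 3*sqrt(2)*n/2
(2) = v*(v - 8)*(v - 1)*(v + 2)
(3) = (w + 1)*(w + 4)*(w + 5)
(4) = l^2 - l*p - 30*p^2
(5) = y^3 - 4*y^2 - 5*I*y^2 + 3*y + 20*I*y - 15*I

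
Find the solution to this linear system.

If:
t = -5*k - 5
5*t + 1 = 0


Then:
k = -24/25
t = -1/5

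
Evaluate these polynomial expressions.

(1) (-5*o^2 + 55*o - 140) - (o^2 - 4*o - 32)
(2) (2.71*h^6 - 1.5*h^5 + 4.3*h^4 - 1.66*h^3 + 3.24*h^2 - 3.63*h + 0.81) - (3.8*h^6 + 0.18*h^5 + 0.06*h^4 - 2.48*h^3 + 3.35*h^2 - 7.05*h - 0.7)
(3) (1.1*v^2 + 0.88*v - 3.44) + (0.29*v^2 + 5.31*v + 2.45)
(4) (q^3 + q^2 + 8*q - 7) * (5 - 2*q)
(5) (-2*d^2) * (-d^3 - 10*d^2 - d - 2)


(1) = -6*o^2 + 59*o - 108
(2) = -1.09*h^6 - 1.68*h^5 + 4.24*h^4 + 0.82*h^3 - 0.11*h^2 + 3.42*h + 1.51
(3) = 1.39*v^2 + 6.19*v - 0.99
(4) = -2*q^4 + 3*q^3 - 11*q^2 + 54*q - 35
(5) = 2*d^5 + 20*d^4 + 2*d^3 + 4*d^2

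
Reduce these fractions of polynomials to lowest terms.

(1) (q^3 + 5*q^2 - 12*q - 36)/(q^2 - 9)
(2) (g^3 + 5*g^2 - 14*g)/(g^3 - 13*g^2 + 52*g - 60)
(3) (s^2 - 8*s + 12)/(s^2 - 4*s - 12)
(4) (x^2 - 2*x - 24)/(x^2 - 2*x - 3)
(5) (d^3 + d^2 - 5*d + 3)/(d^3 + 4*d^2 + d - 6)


(1) = (q^2 + 8*q + 12)/(q + 3)
(2) = (g^2 + 7*g)/(g^2 - 11*g + 30)
(3) = (s - 2)/(s + 2)
(4) = (x^2 - 2*x - 24)/(x^2 - 2*x - 3)
(5) = (d - 1)/(d + 2)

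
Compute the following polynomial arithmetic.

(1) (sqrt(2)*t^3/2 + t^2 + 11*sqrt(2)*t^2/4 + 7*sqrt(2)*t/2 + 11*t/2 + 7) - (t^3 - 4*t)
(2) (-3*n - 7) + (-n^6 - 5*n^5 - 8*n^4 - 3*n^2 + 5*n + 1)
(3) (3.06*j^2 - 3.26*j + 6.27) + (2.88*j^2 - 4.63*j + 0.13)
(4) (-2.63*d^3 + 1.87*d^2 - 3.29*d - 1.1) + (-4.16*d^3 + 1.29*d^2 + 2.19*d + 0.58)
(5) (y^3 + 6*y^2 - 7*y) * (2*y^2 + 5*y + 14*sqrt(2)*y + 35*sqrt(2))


(1) = -t^3 + sqrt(2)*t^3/2 + t^2 + 11*sqrt(2)*t^2/4 + 7*sqrt(2)*t/2 + 19*t/2 + 7
(2) = -n^6 - 5*n^5 - 8*n^4 - 3*n^2 + 2*n - 6
(3) = 5.94*j^2 - 7.89*j + 6.4
(4) = -6.79*d^3 + 3.16*d^2 - 1.1*d - 0.52
(5) = 2*y^5 + 17*y^4 + 14*sqrt(2)*y^4 + 16*y^3 + 119*sqrt(2)*y^3 - 35*y^2 + 112*sqrt(2)*y^2 - 245*sqrt(2)*y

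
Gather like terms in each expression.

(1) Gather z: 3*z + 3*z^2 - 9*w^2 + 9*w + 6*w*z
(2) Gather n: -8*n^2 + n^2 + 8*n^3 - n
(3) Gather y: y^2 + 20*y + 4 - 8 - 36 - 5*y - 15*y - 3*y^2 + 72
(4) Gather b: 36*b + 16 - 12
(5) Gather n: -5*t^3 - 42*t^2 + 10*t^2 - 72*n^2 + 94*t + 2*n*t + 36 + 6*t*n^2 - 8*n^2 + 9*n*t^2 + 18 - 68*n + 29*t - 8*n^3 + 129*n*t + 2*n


(1) = -9*w^2 + 9*w + 3*z^2 + z*(6*w + 3)
(2) = 8*n^3 - 7*n^2 - n
(3) = 32 - 2*y^2
(4) = 36*b + 4
(5) = -8*n^3 + n^2*(6*t - 80) + n*(9*t^2 + 131*t - 66) - 5*t^3 - 32*t^2 + 123*t + 54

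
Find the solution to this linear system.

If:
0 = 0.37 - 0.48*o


Then:
o = 0.77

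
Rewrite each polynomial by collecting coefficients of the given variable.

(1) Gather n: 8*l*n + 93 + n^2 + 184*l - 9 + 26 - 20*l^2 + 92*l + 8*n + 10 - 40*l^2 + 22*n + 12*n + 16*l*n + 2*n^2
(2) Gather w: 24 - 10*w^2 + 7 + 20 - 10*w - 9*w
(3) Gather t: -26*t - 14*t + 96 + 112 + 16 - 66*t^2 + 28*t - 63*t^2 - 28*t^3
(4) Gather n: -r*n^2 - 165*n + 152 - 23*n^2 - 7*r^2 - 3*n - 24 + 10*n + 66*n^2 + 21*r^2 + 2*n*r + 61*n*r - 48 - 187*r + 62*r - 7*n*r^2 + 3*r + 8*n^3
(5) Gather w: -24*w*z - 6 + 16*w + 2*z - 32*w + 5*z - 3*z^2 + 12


(1) = -60*l^2 + 276*l + 3*n^2 + n*(24*l + 42) + 120
(2) = -10*w^2 - 19*w + 51
(3) = -28*t^3 - 129*t^2 - 12*t + 224
(4) = 8*n^3 + n^2*(43 - r) + n*(-7*r^2 + 63*r - 158) + 14*r^2 - 122*r + 80
(5) = w*(-24*z - 16) - 3*z^2 + 7*z + 6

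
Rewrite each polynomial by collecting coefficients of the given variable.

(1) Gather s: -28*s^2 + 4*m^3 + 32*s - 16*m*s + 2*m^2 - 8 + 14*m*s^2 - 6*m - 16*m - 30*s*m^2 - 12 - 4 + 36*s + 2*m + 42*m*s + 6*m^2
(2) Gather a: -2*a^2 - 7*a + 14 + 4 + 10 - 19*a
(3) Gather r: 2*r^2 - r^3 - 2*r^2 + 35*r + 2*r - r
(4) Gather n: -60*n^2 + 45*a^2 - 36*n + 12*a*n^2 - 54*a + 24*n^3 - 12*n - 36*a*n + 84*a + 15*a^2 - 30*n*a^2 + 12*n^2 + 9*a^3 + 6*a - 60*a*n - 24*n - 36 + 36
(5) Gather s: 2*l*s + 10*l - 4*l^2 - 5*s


(1) = 4*m^3 + 8*m^2 - 20*m + s^2*(14*m - 28) + s*(-30*m^2 + 26*m + 68) - 24
(2) = -2*a^2 - 26*a + 28
(3) = -r^3 + 36*r
(4) = 9*a^3 + 60*a^2 + 36*a + 24*n^3 + n^2*(12*a - 48) + n*(-30*a^2 - 96*a - 72)
(5) = -4*l^2 + 10*l + s*(2*l - 5)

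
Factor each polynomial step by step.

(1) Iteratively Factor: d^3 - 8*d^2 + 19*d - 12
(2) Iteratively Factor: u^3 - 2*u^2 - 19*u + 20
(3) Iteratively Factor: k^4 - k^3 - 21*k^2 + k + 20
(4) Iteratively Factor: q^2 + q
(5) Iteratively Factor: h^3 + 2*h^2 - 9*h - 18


(1) = (d - 4)*(d^2 - 4*d + 3) = (d - 4)*(d - 3)*(d - 1)
(2) = (u - 5)*(u^2 + 3*u - 4) = (u - 5)*(u + 4)*(u - 1)
(3) = (k + 1)*(k^3 - 2*k^2 - 19*k + 20) = (k - 5)*(k + 1)*(k^2 + 3*k - 4) = (k - 5)*(k + 1)*(k + 4)*(k - 1)
(4) = (q + 1)*(q)
(5) = (h - 3)*(h^2 + 5*h + 6) = (h - 3)*(h + 2)*(h + 3)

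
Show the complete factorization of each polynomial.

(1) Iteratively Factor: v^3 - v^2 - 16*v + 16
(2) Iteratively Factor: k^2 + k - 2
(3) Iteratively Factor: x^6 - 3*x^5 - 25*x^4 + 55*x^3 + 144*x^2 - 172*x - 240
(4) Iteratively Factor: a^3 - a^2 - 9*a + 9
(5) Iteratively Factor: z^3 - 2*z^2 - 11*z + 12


(1) = (v - 4)*(v^2 + 3*v - 4) = (v - 4)*(v - 1)*(v + 4)
(2) = (k - 1)*(k + 2)
(3) = (x - 2)*(x^5 - x^4 - 27*x^3 + x^2 + 146*x + 120) = (x - 2)*(x + 1)*(x^4 - 2*x^3 - 25*x^2 + 26*x + 120) = (x - 2)*(x + 1)*(x + 4)*(x^3 - 6*x^2 - x + 30) = (x - 2)*(x + 1)*(x + 2)*(x + 4)*(x^2 - 8*x + 15) = (x - 5)*(x - 2)*(x + 1)*(x + 2)*(x + 4)*(x - 3)
(4) = (a + 3)*(a^2 - 4*a + 3) = (a - 1)*(a + 3)*(a - 3)
(5) = (z + 3)*(z^2 - 5*z + 4) = (z - 1)*(z + 3)*(z - 4)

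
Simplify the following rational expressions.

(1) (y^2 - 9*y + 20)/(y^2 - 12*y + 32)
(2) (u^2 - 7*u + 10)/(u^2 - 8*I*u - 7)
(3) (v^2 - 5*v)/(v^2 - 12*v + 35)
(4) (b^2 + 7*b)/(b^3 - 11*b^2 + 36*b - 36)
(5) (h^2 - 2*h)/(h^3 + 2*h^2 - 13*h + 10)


(1) = (y - 5)/(y - 8)
(2) = (u^2 - 7*u + 10)/(u^2 - 8*I*u - 7)
(3) = v/(v - 7)
(4) = (b^2 + 7*b)/(b^3 - 11*b^2 + 36*b - 36)
(5) = h/(h^2 + 4*h - 5)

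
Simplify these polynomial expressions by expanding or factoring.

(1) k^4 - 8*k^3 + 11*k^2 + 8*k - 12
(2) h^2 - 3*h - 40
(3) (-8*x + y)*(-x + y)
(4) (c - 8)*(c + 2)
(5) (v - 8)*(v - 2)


(1) = (k - 6)*(k - 2)*(k - 1)*(k + 1)
(2) = (h - 8)*(h + 5)
(3) = 8*x^2 - 9*x*y + y^2
(4) = c^2 - 6*c - 16
(5) = v^2 - 10*v + 16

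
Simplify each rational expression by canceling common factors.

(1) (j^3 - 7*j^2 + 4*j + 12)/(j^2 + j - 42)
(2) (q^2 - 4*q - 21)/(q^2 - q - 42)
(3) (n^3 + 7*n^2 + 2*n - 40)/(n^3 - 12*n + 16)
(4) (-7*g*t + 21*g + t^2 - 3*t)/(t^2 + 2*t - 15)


(1) = (j^2 - j - 2)/(j + 7)
(2) = (q + 3)/(q + 6)
(3) = (n + 5)/(n - 2)
(4) = (-7*g + t)/(t + 5)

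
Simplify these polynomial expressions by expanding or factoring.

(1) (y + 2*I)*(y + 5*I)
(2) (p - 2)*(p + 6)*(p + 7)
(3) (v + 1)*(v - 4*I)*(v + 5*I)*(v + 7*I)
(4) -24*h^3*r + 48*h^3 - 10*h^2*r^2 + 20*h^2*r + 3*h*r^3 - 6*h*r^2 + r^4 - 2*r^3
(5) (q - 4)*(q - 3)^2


(1) = y^2 + 7*I*y - 10
(2) = p^3 + 11*p^2 + 16*p - 84
(3) = v^4 + v^3 + 8*I*v^3 + 13*v^2 + 8*I*v^2 + 13*v + 140*I*v + 140*I
(4) = (-3*h + r)*(2*h + r)*(4*h + r)*(r - 2)
(5) = q^3 - 10*q^2 + 33*q - 36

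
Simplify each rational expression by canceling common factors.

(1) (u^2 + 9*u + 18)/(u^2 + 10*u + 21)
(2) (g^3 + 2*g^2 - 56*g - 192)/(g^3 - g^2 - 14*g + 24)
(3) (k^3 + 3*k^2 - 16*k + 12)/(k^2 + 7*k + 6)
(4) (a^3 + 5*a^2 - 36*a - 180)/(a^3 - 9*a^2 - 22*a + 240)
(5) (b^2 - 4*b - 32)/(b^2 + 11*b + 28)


(1) = (u + 6)/(u + 7)
(2) = (g^2 - 2*g - 48)/(g^2 - 5*g + 6)
(3) = (k^2 - 3*k + 2)/(k + 1)
(4) = (a + 6)/(a - 8)
(5) = (b - 8)/(b + 7)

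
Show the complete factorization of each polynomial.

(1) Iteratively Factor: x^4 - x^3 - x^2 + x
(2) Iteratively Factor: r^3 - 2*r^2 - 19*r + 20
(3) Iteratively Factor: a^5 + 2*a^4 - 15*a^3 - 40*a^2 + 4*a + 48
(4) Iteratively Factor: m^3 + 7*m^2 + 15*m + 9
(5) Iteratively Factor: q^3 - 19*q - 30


(1) = (x - 1)*(x^3 - x) = (x - 1)*(x + 1)*(x^2 - x) = (x - 1)^2*(x + 1)*(x)
(2) = (r + 4)*(r^2 - 6*r + 5) = (r - 1)*(r + 4)*(r - 5)
(3) = (a + 2)*(a^4 - 15*a^2 - 10*a + 24) = (a + 2)^2*(a^3 - 2*a^2 - 11*a + 12) = (a + 2)^2*(a + 3)*(a^2 - 5*a + 4) = (a - 4)*(a + 2)^2*(a + 3)*(a - 1)
(4) = (m + 3)*(m^2 + 4*m + 3) = (m + 1)*(m + 3)*(m + 3)
(5) = (q + 3)*(q^2 - 3*q - 10) = (q + 2)*(q + 3)*(q - 5)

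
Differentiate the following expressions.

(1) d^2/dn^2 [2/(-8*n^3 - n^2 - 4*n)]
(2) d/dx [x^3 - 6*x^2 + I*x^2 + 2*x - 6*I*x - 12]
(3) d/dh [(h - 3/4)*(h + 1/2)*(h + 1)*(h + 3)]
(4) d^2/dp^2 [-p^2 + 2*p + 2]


(1) = 4*(n*(24*n + 1)*(8*n^2 + n + 4) - 4*(12*n^2 + n + 2)^2)/(n^3*(8*n^2 + n + 4)^3)
(2) = 3*x^2 + 2*x*(-6 + I) + 2 - 6*I
(3) = 4*h^3 + 45*h^2/4 + 13*h/4 - 9/4
(4) = -2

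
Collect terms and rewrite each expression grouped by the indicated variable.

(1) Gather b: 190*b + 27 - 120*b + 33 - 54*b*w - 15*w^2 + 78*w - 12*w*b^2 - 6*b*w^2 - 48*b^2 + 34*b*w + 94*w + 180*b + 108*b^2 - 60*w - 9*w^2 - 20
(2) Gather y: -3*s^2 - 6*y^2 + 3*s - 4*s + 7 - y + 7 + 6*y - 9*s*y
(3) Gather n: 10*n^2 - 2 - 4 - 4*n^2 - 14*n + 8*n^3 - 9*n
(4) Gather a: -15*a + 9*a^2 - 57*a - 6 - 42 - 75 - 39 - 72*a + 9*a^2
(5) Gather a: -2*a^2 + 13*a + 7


(1) = b^2*(60 - 12*w) + b*(-6*w^2 - 20*w + 250) - 24*w^2 + 112*w + 40
(2) = -3*s^2 - s - 6*y^2 + y*(5 - 9*s) + 14
(3) = 8*n^3 + 6*n^2 - 23*n - 6
(4) = 18*a^2 - 144*a - 162
(5) = -2*a^2 + 13*a + 7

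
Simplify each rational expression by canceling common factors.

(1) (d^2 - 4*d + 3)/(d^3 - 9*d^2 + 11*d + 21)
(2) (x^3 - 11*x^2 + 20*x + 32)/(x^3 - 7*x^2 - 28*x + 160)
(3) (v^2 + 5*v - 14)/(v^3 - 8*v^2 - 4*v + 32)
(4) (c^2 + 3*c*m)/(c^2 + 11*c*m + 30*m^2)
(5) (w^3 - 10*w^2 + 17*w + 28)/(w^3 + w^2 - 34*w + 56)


(1) = (d - 1)/(d^2 - 6*d - 7)
(2) = (x + 1)/(x + 5)
(3) = (v + 7)/(v^2 - 6*v - 16)
(4) = (c^2 + 3*c*m)/(c^2 + 11*c*m + 30*m^2)
(5) = (w^2 - 6*w - 7)/(w^2 + 5*w - 14)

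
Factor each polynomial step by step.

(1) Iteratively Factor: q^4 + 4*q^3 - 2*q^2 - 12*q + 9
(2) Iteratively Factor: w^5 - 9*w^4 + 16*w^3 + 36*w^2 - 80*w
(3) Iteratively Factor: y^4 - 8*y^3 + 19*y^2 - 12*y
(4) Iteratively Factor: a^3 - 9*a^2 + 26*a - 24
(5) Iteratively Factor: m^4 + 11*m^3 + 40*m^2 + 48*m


(1) = (q + 3)*(q^3 + q^2 - 5*q + 3) = (q - 1)*(q + 3)*(q^2 + 2*q - 3) = (q - 1)*(q + 3)^2*(q - 1)
(2) = (w - 4)*(w^4 - 5*w^3 - 4*w^2 + 20*w) = (w - 4)*(w - 2)*(w^3 - 3*w^2 - 10*w) = (w - 5)*(w - 4)*(w - 2)*(w^2 + 2*w) = (w - 5)*(w - 4)*(w - 2)*(w + 2)*(w)
(3) = (y - 3)*(y^3 - 5*y^2 + 4*y) = y*(y - 3)*(y^2 - 5*y + 4) = y*(y - 3)*(y - 1)*(y - 4)
(4) = (a - 2)*(a^2 - 7*a + 12) = (a - 3)*(a - 2)*(a - 4)
(5) = (m + 4)*(m^3 + 7*m^2 + 12*m) = (m + 3)*(m + 4)*(m^2 + 4*m) = (m + 3)*(m + 4)^2*(m)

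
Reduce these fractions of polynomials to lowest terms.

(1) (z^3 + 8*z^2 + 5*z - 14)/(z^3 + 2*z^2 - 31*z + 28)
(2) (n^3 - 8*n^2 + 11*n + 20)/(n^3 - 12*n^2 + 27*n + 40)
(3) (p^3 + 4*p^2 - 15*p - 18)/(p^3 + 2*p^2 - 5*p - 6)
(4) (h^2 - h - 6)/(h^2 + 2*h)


(1) = (z + 2)/(z - 4)
(2) = (n - 4)/(n - 8)
(3) = (p^2 + 3*p - 18)/(p^2 + p - 6)
(4) = (h - 3)/h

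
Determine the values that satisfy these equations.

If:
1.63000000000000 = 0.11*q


Then:
q = 14.82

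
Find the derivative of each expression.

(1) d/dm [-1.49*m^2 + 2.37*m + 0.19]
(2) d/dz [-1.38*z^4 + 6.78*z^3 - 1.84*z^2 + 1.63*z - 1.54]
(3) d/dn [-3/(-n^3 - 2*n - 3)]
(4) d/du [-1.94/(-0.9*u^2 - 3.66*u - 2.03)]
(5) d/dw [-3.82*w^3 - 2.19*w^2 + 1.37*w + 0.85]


(1) = 2.37 - 2.98*m
(2) = -5.52*z^3 + 20.34*z^2 - 3.68*z + 1.63
(3) = 3*(-3*n^2 - 2)/(n^3 + 2*n + 3)^2
(4) = (-3.492*u - 7.1004)/(0.9*u^2 + 3.66*u + 2.03)^2
(5) = -11.46*w^2 - 4.38*w + 1.37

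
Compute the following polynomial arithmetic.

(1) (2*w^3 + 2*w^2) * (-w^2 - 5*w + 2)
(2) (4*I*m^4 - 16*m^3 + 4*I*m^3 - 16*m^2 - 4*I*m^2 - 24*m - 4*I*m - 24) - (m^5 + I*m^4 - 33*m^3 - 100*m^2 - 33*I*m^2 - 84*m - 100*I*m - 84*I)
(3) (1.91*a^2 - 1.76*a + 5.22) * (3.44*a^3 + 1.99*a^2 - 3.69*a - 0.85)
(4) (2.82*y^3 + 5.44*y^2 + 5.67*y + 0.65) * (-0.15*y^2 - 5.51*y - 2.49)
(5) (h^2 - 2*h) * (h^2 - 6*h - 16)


(1) = -2*w^5 - 12*w^4 - 6*w^3 + 4*w^2
(2) = -m^5 + 3*I*m^4 + 17*m^3 + 4*I*m^3 + 84*m^2 + 29*I*m^2 + 60*m + 96*I*m - 24 + 84*I
(3) = 6.5704*a^5 - 2.2535*a^4 + 7.4065*a^3 + 15.2587*a^2 - 17.7658*a - 4.437
(4) = -0.423*y^5 - 16.3542*y^4 - 37.8467*y^3 - 44.8848*y^2 - 17.6998*y - 1.6185
(5) = h^4 - 8*h^3 - 4*h^2 + 32*h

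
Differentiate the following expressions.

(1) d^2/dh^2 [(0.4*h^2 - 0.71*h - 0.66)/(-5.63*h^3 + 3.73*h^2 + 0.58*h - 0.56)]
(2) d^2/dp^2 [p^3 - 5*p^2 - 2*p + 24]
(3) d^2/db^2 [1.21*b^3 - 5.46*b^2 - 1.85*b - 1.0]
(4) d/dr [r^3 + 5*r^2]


(1) = (-25.35752*h^6 + 135.028794*h^5 + 153.742914*h^4 - 177.979358*h^3 + 10.289124*h^2 + 4.980264*h + 3.4116)/(178.453547*h^9 - 354.688311*h^8 + 179.836275*h^7 + 74.435327*h^6 - 89.086314*h^5 + 8.637612*h^4 + 12.370616*h^3 - 2.944032*h^2 - 0.545664*h + 0.175616)
(2) = 6*p - 10
(3) = 7.26*b - 10.92
(4) = r*(3*r + 10)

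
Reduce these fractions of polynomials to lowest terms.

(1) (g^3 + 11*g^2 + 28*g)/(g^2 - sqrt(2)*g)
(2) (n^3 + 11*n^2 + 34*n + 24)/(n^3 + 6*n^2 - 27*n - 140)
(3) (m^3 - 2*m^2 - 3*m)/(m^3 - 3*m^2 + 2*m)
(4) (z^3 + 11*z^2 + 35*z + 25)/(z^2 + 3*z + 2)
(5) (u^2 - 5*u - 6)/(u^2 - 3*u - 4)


(1) = (g^2 + 11*g + 28)/(g - sqrt(2))
(2) = (n^2 + 7*n + 6)/(n^2 + 2*n - 35)
(3) = (m^2 - 2*m - 3)/(m^2 - 3*m + 2)
(4) = (z^2 + 10*z + 25)/(z + 2)
(5) = (u - 6)/(u - 4)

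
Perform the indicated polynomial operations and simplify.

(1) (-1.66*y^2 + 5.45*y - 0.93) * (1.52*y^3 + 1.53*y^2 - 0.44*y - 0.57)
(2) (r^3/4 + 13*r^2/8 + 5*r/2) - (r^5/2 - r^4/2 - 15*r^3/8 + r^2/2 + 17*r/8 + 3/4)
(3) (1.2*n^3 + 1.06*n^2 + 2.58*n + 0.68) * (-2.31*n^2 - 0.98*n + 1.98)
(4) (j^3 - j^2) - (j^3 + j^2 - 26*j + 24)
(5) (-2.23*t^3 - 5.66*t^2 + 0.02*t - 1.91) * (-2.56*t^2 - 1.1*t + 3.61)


(1) = -2.5232*y^5 + 5.7442*y^4 + 7.6553*y^3 - 2.8747*y^2 - 2.6973*y + 0.5301
(2) = -r^5/2 + r^4/2 + 17*r^3/8 + 9*r^2/8 + 3*r/8 - 3/4
(3) = -2.772*n^5 - 3.6246*n^4 - 4.6226*n^3 - 2.0004*n^2 + 4.442*n + 1.3464
(4) = -2*j^2 + 26*j - 24
(5) = 5.7088*t^5 + 16.9426*t^4 - 1.8755*t^3 - 15.565*t^2 + 2.1732*t - 6.8951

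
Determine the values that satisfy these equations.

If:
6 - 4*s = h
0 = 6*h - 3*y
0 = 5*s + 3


Then:
h = 42/5
s = -3/5
y = 84/5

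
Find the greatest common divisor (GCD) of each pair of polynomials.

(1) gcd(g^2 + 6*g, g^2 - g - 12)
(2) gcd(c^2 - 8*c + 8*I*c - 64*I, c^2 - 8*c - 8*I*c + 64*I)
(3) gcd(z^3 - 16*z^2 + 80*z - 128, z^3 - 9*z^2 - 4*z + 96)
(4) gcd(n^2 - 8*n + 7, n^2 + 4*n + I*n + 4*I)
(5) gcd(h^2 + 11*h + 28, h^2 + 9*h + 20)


(1) = gcd(g*(g + 6), (g - 4)*(g + 3)) = 1
(2) = gcd((c - 8)*(c + 8*I), (c - 8)*(c - 8*I)) = c - 8
(3) = gcd((z - 8)*(z - 4)^2, (z - 8)*(z - 4)*(z + 3)) = z^2 - 12*z + 32
(4) = 1
(5) = h + 4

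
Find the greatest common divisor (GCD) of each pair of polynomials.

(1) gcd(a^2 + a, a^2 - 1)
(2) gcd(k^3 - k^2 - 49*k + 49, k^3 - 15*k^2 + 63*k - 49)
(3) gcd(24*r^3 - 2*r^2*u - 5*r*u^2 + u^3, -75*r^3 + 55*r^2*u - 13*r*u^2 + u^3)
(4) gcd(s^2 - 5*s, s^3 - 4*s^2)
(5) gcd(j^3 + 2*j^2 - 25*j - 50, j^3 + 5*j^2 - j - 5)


(1) = a + 1
(2) = k^2 - 8*k + 7
(3) = gcd((-4*r + u)*(-3*r + u)*(2*r + u), (-5*r + u)^2*(-3*r + u)) = 3*r - u
(4) = gcd(s*(s - 5), s^2*(s - 4)) = s
(5) = j + 5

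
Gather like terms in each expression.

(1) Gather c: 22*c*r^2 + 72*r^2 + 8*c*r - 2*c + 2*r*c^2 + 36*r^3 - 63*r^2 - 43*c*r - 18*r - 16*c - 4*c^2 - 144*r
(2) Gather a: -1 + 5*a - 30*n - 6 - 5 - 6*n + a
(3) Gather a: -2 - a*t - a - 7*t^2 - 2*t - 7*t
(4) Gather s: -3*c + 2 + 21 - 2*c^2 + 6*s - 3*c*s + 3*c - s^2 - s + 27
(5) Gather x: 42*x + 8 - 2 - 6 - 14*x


(1) = c^2*(2*r - 4) + c*(22*r^2 - 35*r - 18) + 36*r^3 + 9*r^2 - 162*r
(2) = 6*a - 36*n - 12
(3) = a*(-t - 1) - 7*t^2 - 9*t - 2
(4) = -2*c^2 - s^2 + s*(5 - 3*c) + 50
(5) = 28*x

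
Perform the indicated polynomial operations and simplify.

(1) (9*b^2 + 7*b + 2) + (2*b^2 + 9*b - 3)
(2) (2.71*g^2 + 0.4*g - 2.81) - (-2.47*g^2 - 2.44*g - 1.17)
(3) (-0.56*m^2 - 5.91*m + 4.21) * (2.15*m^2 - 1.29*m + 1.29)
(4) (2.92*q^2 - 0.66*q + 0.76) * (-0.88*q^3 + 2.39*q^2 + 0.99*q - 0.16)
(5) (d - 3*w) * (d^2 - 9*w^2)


(1) = 11*b^2 + 16*b - 1
(2) = 5.18*g^2 + 2.84*g - 1.64
(3) = -1.204*m^4 - 11.9841*m^3 + 15.953*m^2 - 13.0548*m + 5.4309
(4) = -2.5696*q^5 + 7.5596*q^4 + 0.6446*q^3 + 0.6958*q^2 + 0.858*q - 0.1216
(5) = d^3 - 3*d^2*w - 9*d*w^2 + 27*w^3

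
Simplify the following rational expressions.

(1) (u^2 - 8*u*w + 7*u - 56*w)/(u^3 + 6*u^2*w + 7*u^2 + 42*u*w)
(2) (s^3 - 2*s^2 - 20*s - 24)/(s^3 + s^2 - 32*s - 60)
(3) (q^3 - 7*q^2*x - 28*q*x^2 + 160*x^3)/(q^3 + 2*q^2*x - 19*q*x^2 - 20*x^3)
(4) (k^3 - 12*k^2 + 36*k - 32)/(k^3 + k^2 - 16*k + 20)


(1) = (u - 8*w)/(u^2 + 6*u*w)
(2) = (s + 2)/(s + 5)
(3) = (q - 8*x)/(q + x)
(4) = (k - 8)/(k + 5)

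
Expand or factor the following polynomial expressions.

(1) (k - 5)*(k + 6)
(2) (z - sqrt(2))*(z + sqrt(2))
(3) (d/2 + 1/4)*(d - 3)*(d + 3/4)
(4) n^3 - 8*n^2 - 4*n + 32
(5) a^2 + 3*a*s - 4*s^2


(1) = k^2 + k - 30
(2) = z^2 - 2
(3) = d^3/2 - 7*d^2/8 - 27*d/16 - 9/16
(4) = (n - 8)*(n - 2)*(n + 2)
(5) = (a - s)*(a + 4*s)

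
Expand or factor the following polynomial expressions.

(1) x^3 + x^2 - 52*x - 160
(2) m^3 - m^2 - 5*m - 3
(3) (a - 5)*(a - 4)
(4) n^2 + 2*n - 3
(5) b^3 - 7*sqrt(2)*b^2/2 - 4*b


(1) = (x - 8)*(x + 4)*(x + 5)
(2) = (m - 3)*(m + 1)^2
(3) = a^2 - 9*a + 20
(4) = (n - 1)*(n + 3)
(5) = b*(b - 4*sqrt(2))*(b + sqrt(2)/2)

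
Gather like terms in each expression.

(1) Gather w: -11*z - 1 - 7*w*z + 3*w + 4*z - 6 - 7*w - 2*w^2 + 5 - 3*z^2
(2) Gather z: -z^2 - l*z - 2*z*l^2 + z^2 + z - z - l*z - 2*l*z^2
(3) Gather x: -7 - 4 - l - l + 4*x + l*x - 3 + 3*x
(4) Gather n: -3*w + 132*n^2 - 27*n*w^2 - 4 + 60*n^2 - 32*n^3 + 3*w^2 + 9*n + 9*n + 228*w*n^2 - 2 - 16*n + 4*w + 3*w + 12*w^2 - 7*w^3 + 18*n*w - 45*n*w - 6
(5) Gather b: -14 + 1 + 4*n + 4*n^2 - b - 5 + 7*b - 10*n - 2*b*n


(1) = -2*w^2 + w*(-7*z - 4) - 3*z^2 - 7*z - 2
(2) = -2*l*z^2 + z*(-2*l^2 - 2*l)
(3) = -2*l + x*(l + 7) - 14
(4) = -32*n^3 + n^2*(228*w + 192) + n*(-27*w^2 - 27*w + 2) - 7*w^3 + 15*w^2 + 4*w - 12
(5) = b*(6 - 2*n) + 4*n^2 - 6*n - 18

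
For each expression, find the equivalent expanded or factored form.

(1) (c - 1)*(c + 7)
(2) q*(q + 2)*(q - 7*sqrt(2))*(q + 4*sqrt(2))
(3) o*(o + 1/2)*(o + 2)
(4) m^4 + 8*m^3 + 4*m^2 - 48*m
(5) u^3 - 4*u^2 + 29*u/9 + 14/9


(1) = c^2 + 6*c - 7
(2) = q^4 - 3*sqrt(2)*q^3 + 2*q^3 - 56*q^2 - 6*sqrt(2)*q^2 - 112*q
(3) = o^3 + 5*o^2/2 + o
(4) = m*(m - 2)*(m + 4)*(m + 6)
(5) = (u - 7/3)*(u - 2)*(u + 1/3)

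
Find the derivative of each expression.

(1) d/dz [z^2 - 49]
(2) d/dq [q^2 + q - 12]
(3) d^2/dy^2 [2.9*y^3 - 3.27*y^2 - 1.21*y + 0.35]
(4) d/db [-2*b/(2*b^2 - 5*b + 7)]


(1) = 2*z
(2) = 2*q + 1
(3) = 17.4*y - 6.54
(4) = 2*(2*b^2 - 7)/(4*b^4 - 20*b^3 + 53*b^2 - 70*b + 49)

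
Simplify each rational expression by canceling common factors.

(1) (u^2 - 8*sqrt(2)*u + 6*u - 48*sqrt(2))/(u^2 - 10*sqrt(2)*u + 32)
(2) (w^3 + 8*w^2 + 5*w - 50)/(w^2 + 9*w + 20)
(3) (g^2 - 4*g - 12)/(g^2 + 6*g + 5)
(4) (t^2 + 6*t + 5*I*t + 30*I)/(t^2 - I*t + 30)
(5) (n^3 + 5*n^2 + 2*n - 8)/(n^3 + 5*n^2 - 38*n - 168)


(1) = (u + 6)/(u - 2*sqrt(2))
(2) = (w^2 + 3*w - 10)/(w + 4)
(3) = (g^2 - 4*g - 12)/(g^2 + 6*g + 5)
(4) = (t + 6)/(t - 6*I)
(5) = (n^2 + n - 2)/(n^2 + n - 42)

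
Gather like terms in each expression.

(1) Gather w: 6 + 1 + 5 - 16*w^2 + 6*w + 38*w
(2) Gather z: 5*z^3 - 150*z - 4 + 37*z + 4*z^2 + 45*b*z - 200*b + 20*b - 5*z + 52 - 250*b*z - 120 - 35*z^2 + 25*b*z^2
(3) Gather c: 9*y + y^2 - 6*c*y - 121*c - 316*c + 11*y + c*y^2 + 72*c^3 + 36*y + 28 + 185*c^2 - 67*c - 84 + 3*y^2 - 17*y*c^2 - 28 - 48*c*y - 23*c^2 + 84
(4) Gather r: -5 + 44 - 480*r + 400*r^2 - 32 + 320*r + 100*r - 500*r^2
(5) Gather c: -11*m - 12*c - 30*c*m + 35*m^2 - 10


(1) = -16*w^2 + 44*w + 12
(2) = -180*b + 5*z^3 + z^2*(25*b - 31) + z*(-205*b - 118) - 72
(3) = 72*c^3 + c^2*(162 - 17*y) + c*(y^2 - 54*y - 504) + 4*y^2 + 56*y
(4) = -100*r^2 - 60*r + 7
(5) = c*(-30*m - 12) + 35*m^2 - 11*m - 10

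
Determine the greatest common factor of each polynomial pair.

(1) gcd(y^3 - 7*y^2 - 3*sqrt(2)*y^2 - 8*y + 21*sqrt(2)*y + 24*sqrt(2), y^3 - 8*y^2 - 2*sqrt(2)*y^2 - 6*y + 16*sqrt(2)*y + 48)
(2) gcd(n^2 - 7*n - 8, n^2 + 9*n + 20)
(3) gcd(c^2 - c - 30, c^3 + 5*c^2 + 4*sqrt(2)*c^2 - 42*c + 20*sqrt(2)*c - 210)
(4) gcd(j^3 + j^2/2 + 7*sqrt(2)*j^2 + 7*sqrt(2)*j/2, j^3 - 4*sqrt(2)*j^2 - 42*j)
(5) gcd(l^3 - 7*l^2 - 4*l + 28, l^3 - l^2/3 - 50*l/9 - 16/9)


(1) = gcd((y - 8)*(y + 1)*(y - 3*sqrt(2)), (y - 8)*(y - 3*sqrt(2))*(y + sqrt(2))) = y^2 + y*(-8 - 3*sqrt(2)) + 24*sqrt(2)
(2) = gcd((n - 8)*(n + 1), (n + 4)*(n + 5)) = 1
(3) = c + 5
(4) = gcd(j*(j + 1/2)*(j + 7*sqrt(2)), j*(j - 7*sqrt(2))*(j + 3*sqrt(2))) = j
(5) = gcd((l - 7)*(l - 2)*(l + 2), (l - 8/3)*(l + 1/3)*(l + 2)) = l + 2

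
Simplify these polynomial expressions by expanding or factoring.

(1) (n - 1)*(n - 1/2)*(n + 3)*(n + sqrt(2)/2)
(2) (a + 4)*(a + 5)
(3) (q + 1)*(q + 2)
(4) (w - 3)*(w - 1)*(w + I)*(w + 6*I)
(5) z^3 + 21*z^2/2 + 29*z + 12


(1) = n^4 + sqrt(2)*n^3/2 + 3*n^3/2 - 4*n^2 + 3*sqrt(2)*n^2/4 - 2*sqrt(2)*n + 3*n/2 + 3*sqrt(2)/4
(2) = a^2 + 9*a + 20
(3) = q^2 + 3*q + 2
(4) = w^4 - 4*w^3 + 7*I*w^3 - 3*w^2 - 28*I*w^2 + 24*w + 21*I*w - 18
(5) = (z + 1/2)*(z + 4)*(z + 6)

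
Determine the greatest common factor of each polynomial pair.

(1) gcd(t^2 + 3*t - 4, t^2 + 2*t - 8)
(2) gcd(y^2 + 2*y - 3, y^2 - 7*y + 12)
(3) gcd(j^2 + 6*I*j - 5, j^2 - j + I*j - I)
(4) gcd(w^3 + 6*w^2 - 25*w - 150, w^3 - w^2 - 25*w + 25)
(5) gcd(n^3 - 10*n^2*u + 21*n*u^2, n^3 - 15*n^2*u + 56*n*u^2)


(1) = t + 4
(2) = gcd((y - 1)*(y + 3), (y - 4)*(y - 3)) = 1
(3) = j + I
(4) = gcd((w - 5)*(w + 5)*(w + 6), (w - 5)*(w - 1)*(w + 5)) = w^2 - 25
(5) = -n^2 + 7*n*u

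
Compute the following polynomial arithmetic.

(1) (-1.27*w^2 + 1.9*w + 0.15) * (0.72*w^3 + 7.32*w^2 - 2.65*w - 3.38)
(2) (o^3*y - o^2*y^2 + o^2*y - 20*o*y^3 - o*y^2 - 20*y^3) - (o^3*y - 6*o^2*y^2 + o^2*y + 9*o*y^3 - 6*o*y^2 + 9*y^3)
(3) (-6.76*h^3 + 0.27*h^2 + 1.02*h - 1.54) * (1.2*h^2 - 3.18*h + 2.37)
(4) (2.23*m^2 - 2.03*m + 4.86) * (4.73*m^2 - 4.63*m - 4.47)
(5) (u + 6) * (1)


(1) = -0.9144*w^5 - 7.9284*w^4 + 17.3815*w^3 + 0.3556*w^2 - 6.8195*w - 0.507
(2) = 5*o^2*y^2 - 29*o*y^3 + 5*o*y^2 - 29*y^3
(3) = -8.112*h^5 + 21.8208*h^4 - 15.6558*h^3 - 4.4517*h^2 + 7.3146*h - 3.6498
(4) = 10.5479*m^4 - 19.9268*m^3 + 22.4186*m^2 - 13.4277*m - 21.7242
(5) = u + 6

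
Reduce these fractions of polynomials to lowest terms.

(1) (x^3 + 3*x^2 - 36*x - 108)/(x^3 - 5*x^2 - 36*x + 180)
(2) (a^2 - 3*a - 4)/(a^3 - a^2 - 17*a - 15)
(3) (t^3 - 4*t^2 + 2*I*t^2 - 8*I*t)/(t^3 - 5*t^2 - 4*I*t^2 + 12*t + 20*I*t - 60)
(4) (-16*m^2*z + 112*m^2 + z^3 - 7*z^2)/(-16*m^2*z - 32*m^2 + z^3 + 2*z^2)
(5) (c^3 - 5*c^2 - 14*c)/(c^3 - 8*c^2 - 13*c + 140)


(1) = (x + 3)/(x - 5)
(2) = (a - 4)/(a^2 - 2*a - 15)
(3) = (t^2 - 4*t)/(t^2 + t*(-5 - 6*I) + 30*I)
(4) = (z - 7)/(z + 2)
(5) = (c^2 + 2*c)/(c^2 - c - 20)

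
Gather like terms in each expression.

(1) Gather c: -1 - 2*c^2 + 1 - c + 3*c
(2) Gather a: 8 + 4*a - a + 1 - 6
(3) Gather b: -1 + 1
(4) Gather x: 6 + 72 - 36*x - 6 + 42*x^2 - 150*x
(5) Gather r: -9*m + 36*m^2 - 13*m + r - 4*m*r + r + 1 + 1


(1) = -2*c^2 + 2*c
(2) = 3*a + 3
(3) = 0
(4) = 42*x^2 - 186*x + 72
(5) = 36*m^2 - 22*m + r*(2 - 4*m) + 2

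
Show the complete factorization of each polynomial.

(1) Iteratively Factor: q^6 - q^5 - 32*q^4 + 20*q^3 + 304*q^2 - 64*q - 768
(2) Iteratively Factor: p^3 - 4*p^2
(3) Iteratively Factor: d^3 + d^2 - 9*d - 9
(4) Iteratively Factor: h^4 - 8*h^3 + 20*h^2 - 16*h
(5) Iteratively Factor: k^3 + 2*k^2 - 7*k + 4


(1) = (q - 2)*(q^5 + q^4 - 30*q^3 - 40*q^2 + 224*q + 384) = (q - 2)*(q + 4)*(q^4 - 3*q^3 - 18*q^2 + 32*q + 96) = (q - 2)*(q + 3)*(q + 4)*(q^3 - 6*q^2 + 32) = (q - 4)*(q - 2)*(q + 3)*(q + 4)*(q^2 - 2*q - 8) = (q - 4)*(q - 2)*(q + 2)*(q + 3)*(q + 4)*(q - 4)
(2) = (p - 4)*(p^2) = p*(p - 4)*(p)
(3) = (d + 1)*(d^2 - 9) = (d - 3)*(d + 1)*(d + 3)
(4) = (h)*(h^3 - 8*h^2 + 20*h - 16) = h*(h - 2)*(h^2 - 6*h + 8) = h*(h - 2)^2*(h - 4)
(5) = (k + 4)*(k^2 - 2*k + 1) = (k - 1)*(k + 4)*(k - 1)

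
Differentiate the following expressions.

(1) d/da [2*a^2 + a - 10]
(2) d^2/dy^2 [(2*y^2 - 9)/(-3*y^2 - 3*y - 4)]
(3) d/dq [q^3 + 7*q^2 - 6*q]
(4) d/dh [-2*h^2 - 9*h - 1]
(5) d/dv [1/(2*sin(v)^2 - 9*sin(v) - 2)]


(1) = 4*a + 1
(2) = 2*(18*y^3 + 315*y^2 + 243*y - 59)/(27*y^6 + 81*y^5 + 189*y^4 + 243*y^3 + 252*y^2 + 144*y + 64)
(3) = 3*q^2 + 14*q - 6
(4) = -4*h - 9
(5) = (9 - 4*sin(v))*cos(v)/(9*sin(v) + cos(2*v) + 1)^2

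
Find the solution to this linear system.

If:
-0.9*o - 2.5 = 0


Then:
o = -2.78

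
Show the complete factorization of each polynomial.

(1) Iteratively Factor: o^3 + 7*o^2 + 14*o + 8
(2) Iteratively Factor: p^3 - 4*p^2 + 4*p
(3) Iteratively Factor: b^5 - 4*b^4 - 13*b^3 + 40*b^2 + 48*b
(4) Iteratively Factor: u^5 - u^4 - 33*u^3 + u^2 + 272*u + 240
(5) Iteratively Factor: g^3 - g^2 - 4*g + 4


(1) = (o + 2)*(o^2 + 5*o + 4) = (o + 1)*(o + 2)*(o + 4)
(2) = (p - 2)*(p^2 - 2*p) = (p - 2)^2*(p)
(3) = (b - 4)*(b^4 - 13*b^2 - 12*b) = (b - 4)^2*(b^3 + 4*b^2 + 3*b) = b*(b - 4)^2*(b^2 + 4*b + 3) = b*(b - 4)^2*(b + 1)*(b + 3)
(4) = (u - 5)*(u^4 + 4*u^3 - 13*u^2 - 64*u - 48) = (u - 5)*(u + 3)*(u^3 + u^2 - 16*u - 16) = (u - 5)*(u + 1)*(u + 3)*(u^2 - 16) = (u - 5)*(u - 4)*(u + 1)*(u + 3)*(u + 4)
(5) = (g + 2)*(g^2 - 3*g + 2) = (g - 1)*(g + 2)*(g - 2)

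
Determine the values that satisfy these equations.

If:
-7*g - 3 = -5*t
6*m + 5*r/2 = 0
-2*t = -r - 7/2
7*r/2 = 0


Then:
g = 23/28
m = 0
r = 0
t = 7/4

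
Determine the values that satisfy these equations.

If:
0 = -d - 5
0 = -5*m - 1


Then:
d = -5
m = -1/5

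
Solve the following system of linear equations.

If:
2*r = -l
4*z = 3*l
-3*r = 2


Then:
l = 4/3
r = -2/3
z = 1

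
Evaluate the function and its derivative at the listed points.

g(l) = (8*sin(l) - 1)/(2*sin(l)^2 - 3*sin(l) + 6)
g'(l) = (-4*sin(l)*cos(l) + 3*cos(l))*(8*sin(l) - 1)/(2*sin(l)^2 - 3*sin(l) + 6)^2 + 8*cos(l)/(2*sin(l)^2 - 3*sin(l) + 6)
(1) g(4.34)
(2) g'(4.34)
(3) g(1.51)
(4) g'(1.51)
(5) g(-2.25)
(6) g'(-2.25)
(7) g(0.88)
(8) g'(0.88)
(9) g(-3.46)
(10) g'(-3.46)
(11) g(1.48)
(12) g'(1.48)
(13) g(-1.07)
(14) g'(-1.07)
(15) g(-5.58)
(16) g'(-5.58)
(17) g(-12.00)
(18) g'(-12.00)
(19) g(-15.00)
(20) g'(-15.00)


(1) = -0.80
(2) = -0.09
(3) = 1.40
(4) = 0.08
(5) = -0.76
(6) = -0.22
(7) = 1.06
(8) = 1.03
(9) = 0.29
(10) = -1.54
(11) = 1.39
(12) = 0.12
(13) = -0.79
(14) = 0.14
(15) = 0.85
(16) = 1.30
(17) = 0.66
(18) = 1.46
(19) = -0.71
(20) = -0.35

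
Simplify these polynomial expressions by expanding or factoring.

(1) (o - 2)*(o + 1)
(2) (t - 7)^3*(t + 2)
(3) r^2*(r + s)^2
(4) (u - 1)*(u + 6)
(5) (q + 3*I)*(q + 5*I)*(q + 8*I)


(1) = o^2 - o - 2
(2) = t^4 - 19*t^3 + 105*t^2 - 49*t - 686
(3) = r^4 + 2*r^3*s + r^2*s^2
(4) = u^2 + 5*u - 6
(5) = q^3 + 16*I*q^2 - 79*q - 120*I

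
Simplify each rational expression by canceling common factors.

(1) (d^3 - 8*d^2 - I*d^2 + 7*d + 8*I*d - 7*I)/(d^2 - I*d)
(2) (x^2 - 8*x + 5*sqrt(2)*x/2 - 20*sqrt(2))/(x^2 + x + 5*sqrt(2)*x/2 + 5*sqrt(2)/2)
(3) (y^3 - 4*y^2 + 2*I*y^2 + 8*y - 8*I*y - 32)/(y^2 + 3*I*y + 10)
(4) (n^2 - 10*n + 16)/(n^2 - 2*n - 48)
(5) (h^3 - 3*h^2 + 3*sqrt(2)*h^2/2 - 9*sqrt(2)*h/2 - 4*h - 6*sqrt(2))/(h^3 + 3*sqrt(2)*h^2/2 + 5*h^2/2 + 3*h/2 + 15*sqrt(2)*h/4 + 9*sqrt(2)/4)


(1) = (d^2 - 8*d + 7)/d
(2) = (4*x - 32)/(4*x + 4)
(3) = (y^2 + y*(-4 + 4*I) - 16*I)/(y + 5*I)
(4) = (n - 2)/(n + 6)
(5) = (8*h - 32)/(8*h + 12)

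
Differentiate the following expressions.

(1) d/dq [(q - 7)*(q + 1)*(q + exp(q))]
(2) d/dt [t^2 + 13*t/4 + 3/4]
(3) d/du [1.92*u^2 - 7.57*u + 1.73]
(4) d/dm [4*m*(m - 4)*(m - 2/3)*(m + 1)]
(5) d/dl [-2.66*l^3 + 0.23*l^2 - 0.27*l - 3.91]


(1) = (q - 7)*(q + 1)*(exp(q) + 1) + (q - 7)*(q + exp(q)) + (q + 1)*(q + exp(q))
(2) = 2*t + 13/4
(3) = 3.84*u - 7.57
(4) = 16*m^3 - 44*m^2 - 16*m + 32/3
(5) = -7.98*l^2 + 0.46*l - 0.27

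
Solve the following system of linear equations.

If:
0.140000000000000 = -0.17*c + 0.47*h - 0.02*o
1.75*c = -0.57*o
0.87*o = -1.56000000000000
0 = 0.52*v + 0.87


Then:
c = 0.58
h = 0.43
o = -1.79
v = -1.67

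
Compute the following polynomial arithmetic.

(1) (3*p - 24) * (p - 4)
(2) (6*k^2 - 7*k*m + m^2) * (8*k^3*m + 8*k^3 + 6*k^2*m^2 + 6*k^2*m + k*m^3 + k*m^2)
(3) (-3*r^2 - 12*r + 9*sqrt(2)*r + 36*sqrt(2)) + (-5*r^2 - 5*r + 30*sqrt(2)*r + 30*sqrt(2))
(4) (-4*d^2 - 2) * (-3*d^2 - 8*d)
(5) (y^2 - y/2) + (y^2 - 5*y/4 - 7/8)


(1) = 3*p^2 - 36*p + 96
(2) = 48*k^5*m + 48*k^5 - 20*k^4*m^2 - 20*k^4*m - 28*k^3*m^3 - 28*k^3*m^2 - k^2*m^4 - k^2*m^3 + k*m^5 + k*m^4
(3) = -8*r^2 - 17*r + 39*sqrt(2)*r + 66*sqrt(2)
(4) = 12*d^4 + 32*d^3 + 6*d^2 + 16*d
(5) = 2*y^2 - 7*y/4 - 7/8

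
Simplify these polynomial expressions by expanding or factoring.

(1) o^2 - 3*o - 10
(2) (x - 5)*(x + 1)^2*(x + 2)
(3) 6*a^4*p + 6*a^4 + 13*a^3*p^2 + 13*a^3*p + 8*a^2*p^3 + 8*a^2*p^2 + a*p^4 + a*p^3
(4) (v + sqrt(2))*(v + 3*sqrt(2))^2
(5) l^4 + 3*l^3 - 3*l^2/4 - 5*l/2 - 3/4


(1) = (o - 5)*(o + 2)
(2) = x^4 - x^3 - 15*x^2 - 23*x - 10
(3) = (a + p)^2*(6*a + p)*(a*p + a)
(4) = v^3 + 7*sqrt(2)*v^2 + 30*v + 18*sqrt(2)
(5) = (l - 1)*(l + 1/2)^2*(l + 3)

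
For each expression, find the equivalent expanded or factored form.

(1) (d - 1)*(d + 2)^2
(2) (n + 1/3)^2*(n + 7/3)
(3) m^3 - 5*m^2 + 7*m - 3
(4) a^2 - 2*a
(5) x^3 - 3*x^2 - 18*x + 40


(1) = d^3 + 3*d^2 - 4
(2) = n^3 + 3*n^2 + 5*n/3 + 7/27
(3) = (m - 3)*(m - 1)^2
(4) = a*(a - 2)
(5) = (x - 5)*(x - 2)*(x + 4)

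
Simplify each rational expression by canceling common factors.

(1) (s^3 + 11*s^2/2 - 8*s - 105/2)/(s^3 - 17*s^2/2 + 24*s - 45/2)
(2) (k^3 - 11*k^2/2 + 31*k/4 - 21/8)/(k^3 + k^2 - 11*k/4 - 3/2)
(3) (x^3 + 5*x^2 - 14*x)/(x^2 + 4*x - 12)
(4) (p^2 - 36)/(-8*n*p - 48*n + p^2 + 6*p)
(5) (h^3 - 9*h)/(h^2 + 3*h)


(1) = (2*s^2 + 17*s + 35)/(2*s^2 - 11*s + 15)
(2) = (4*k^2 - 16*k + 7)/(4*k^2 + 10*k + 4)
(3) = (x^2 + 7*x)/(x + 6)
(4) = (p - 6)/(-8*n + p)
(5) = h - 3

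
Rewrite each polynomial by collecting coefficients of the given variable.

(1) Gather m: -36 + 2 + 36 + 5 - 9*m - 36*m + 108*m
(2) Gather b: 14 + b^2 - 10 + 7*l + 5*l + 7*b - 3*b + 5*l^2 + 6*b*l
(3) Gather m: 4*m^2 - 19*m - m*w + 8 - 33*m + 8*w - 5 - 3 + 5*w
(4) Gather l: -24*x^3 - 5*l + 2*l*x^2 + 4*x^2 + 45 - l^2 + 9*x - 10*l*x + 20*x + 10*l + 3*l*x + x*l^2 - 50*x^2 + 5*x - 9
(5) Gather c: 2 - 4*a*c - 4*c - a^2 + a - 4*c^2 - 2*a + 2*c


(1) = 63*m + 7
(2) = b^2 + b*(6*l + 4) + 5*l^2 + 12*l + 4
(3) = 4*m^2 + m*(-w - 52) + 13*w
(4) = l^2*(x - 1) + l*(2*x^2 - 7*x + 5) - 24*x^3 - 46*x^2 + 34*x + 36
(5) = -a^2 - a - 4*c^2 + c*(-4*a - 2) + 2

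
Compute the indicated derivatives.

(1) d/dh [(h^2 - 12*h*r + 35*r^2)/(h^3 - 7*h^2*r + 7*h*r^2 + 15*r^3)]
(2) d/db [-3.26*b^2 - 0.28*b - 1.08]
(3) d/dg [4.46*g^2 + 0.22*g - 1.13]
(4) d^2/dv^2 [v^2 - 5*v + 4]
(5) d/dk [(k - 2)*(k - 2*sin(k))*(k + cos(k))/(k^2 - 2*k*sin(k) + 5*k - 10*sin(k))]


(1) = (-h^2 + 14*h*r - 17*r^2)/(h^4 - 4*h^3*r - 2*h^2*r^2 + 12*h*r^3 + 9*r^4)
(2) = -6.52*b - 0.28
(3) = 8.92*g + 0.22
(4) = 2
(5) = (-k^2*sin(k) + k^2 - 3*k*sin(k) + 10*k + 10*sin(k) + 7*cos(k) - 10)/(k^2 + 10*k + 25)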